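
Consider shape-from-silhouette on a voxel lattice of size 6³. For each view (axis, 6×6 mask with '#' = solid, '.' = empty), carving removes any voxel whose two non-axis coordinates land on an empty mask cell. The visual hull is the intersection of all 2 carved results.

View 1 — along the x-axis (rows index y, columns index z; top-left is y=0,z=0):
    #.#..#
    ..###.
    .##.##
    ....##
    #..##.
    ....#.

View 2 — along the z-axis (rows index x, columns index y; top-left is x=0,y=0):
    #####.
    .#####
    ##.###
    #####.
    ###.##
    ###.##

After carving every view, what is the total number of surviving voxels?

|visual hull| = 83

before carving: 216 voxels (6×6×6)
carve view 1 (along x, YZ-mask fill 16/36): 96 voxels remain
carve view 2 (along z, XY-mask fill 30/36): 83 voxels remain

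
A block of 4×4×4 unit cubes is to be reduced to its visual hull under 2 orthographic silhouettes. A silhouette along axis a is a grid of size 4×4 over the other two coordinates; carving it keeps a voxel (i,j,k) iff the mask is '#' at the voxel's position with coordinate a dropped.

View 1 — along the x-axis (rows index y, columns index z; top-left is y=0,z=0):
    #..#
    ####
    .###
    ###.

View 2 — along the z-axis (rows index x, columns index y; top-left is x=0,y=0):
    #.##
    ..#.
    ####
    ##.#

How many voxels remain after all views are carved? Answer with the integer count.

32 voxels

start: 4×4×4 = 64 voxels
carve view 1 (along x, YZ-mask fill 12/16): 48 voxels remain
carve view 2 (along z, XY-mask fill 11/16): 32 voxels remain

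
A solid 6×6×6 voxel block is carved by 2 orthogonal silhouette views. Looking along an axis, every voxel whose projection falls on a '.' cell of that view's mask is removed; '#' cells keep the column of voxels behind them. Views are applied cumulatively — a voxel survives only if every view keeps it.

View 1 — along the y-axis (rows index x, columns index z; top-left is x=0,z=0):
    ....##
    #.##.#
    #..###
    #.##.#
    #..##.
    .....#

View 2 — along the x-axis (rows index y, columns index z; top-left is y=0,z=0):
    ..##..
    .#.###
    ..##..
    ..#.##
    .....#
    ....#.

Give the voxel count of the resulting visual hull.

before carving: 216 voxels (6×6×6)
V1 y: intersect with XZ mask (18 set) -- 108 left
V2 x: intersect with YZ mask (13 set) -- 42 left

42 voxels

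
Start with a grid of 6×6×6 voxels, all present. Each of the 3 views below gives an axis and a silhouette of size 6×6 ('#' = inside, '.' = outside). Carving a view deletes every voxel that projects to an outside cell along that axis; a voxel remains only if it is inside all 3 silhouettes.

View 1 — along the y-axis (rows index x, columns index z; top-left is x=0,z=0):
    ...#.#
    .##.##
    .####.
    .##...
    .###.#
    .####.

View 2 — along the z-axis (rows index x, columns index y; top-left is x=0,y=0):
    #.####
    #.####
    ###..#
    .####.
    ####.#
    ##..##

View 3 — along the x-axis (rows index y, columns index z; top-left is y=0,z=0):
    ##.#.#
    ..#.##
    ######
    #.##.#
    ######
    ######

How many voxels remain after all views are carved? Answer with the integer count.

full grid |V| = 216
after view 1 [y-axis, 20 of 36 cells solid] → remaining = 120
after view 2 [z-axis, 27 of 36 cells solid] → remaining = 90
after view 3 [x-axis, 29 of 36 cells solid] → remaining = 72

voxel count = 72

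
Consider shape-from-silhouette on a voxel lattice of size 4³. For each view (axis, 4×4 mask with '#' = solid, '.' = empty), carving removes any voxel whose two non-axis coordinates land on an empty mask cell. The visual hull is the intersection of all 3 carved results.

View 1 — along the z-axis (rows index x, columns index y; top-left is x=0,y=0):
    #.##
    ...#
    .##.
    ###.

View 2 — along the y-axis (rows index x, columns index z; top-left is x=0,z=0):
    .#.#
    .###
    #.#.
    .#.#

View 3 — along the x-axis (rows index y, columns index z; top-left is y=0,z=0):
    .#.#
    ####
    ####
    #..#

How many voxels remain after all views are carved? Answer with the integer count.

before carving: 64 voxels (4×4×4)
  1. axis=2 (XY plane), |mask|=9  ⇒  voxels=36
  2. axis=1 (XZ plane), |mask|=9  ⇒  voxels=19
  3. axis=0 (YZ plane), |mask|=12  ⇒  voxels=16

16 voxels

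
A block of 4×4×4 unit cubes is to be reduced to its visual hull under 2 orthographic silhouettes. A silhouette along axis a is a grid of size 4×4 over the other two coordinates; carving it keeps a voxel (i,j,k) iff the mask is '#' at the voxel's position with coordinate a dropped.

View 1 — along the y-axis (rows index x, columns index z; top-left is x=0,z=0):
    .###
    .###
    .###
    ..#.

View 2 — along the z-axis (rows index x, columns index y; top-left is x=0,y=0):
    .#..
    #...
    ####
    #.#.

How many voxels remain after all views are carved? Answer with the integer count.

voxel count = 20

start: 4×4×4 = 64 voxels
[1] y-view keeps 10 columns → grid now 40
[2] z-view keeps 8 columns → grid now 20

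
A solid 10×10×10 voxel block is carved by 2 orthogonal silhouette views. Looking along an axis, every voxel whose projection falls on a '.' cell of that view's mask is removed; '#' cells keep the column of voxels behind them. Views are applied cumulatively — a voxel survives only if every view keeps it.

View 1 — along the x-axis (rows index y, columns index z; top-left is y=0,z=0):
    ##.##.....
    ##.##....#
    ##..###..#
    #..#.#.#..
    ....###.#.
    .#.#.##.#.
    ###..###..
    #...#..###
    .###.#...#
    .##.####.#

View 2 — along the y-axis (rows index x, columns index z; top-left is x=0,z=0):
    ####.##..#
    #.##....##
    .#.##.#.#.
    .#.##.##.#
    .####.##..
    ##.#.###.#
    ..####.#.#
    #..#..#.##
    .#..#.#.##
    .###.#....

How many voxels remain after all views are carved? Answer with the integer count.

initial block: 10^3 = 1000
[1] x-view keeps 51 columns → grid now 510
[2] y-view keeps 56 columns → grid now 289

voxel count = 289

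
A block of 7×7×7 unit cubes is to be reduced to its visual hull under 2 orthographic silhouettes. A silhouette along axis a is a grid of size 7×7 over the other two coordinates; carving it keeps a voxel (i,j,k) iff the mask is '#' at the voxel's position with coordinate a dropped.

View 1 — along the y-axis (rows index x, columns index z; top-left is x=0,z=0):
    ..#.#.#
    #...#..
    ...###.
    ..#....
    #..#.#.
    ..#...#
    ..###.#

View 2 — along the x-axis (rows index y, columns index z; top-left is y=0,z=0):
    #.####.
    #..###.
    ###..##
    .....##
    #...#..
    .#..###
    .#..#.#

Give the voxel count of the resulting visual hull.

start: 7×7×7 = 343 voxels
carve view 1 (along y, XZ-mask fill 18/49): 126 voxels remain
carve view 2 (along x, YZ-mask fill 25/49): 64 voxels remain

voxel count = 64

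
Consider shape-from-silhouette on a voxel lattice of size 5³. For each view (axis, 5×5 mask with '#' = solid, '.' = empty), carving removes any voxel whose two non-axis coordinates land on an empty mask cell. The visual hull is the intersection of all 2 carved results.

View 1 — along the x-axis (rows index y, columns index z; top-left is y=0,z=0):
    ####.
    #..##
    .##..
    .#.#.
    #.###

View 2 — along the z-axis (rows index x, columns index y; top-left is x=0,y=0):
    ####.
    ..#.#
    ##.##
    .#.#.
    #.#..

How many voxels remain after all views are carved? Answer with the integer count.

|visual hull| = 41

initial block: 5^3 = 125
step 1: project along x, AND mask (15/25) → |grid| = 75
step 2: project along z, AND mask (14/25) → |grid| = 41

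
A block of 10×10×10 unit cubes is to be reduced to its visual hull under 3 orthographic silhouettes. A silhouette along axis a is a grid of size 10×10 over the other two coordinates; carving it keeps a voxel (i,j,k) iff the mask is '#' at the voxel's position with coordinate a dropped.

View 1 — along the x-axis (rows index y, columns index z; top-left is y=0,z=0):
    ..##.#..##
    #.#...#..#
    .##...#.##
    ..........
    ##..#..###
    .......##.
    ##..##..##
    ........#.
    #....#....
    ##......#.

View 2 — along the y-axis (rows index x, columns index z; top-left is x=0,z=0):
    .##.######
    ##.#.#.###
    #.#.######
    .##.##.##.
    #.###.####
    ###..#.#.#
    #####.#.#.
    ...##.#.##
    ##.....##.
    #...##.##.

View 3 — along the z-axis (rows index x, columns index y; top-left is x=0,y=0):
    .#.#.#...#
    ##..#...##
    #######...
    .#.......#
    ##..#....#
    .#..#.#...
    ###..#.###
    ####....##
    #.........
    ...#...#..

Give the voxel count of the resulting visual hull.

voxel count = 103

full grid |V| = 1000
step 1: project along x, AND mask (34/100) → |grid| = 340
step 2: project along y, AND mask (64/100) → |grid| = 232
step 3: project along z, AND mask (41/100) → |grid| = 103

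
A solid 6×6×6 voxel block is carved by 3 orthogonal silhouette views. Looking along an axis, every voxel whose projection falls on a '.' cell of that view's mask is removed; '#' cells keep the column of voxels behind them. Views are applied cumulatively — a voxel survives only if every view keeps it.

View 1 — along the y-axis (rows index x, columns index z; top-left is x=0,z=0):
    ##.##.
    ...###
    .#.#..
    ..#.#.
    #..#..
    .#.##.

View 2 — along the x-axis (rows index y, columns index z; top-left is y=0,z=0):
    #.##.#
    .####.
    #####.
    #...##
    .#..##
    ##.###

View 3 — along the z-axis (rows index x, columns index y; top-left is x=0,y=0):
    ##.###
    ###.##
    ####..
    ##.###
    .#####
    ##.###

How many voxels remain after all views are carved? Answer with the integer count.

remaining voxels: 51

before carving: 216 voxels (6×6×6)
V1 y: intersect with XZ mask (16 set) -- 96 left
V2 x: intersect with YZ mask (24 set) -- 67 left
V3 z: intersect with XY mask (29 set) -- 51 left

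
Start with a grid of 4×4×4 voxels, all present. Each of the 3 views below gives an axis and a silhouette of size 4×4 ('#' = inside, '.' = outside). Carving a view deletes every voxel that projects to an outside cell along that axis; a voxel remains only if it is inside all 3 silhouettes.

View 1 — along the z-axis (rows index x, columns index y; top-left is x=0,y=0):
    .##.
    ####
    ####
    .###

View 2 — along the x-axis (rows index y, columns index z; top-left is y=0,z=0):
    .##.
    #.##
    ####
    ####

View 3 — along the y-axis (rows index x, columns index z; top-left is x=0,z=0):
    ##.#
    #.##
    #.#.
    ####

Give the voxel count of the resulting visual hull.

33 voxels

before carving: 64 voxels (4×4×4)
carve view 1 (along z, XY-mask fill 13/16): 52 voxels remain
carve view 2 (along x, YZ-mask fill 13/16): 44 voxels remain
carve view 3 (along y, XZ-mask fill 12/16): 33 voxels remain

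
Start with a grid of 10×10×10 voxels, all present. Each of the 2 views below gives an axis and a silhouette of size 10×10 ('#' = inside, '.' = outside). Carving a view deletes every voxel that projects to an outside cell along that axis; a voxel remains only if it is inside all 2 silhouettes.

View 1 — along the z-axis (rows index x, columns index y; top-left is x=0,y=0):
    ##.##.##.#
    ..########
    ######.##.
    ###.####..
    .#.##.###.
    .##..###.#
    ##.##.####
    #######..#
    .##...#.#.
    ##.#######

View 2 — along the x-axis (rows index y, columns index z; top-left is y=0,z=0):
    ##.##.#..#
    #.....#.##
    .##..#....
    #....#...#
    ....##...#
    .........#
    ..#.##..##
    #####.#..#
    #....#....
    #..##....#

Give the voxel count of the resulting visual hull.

full grid |V| = 1000
[1] z-view keeps 71 columns → grid now 710
[2] x-view keeps 38 columns → grid now 278

|visual hull| = 278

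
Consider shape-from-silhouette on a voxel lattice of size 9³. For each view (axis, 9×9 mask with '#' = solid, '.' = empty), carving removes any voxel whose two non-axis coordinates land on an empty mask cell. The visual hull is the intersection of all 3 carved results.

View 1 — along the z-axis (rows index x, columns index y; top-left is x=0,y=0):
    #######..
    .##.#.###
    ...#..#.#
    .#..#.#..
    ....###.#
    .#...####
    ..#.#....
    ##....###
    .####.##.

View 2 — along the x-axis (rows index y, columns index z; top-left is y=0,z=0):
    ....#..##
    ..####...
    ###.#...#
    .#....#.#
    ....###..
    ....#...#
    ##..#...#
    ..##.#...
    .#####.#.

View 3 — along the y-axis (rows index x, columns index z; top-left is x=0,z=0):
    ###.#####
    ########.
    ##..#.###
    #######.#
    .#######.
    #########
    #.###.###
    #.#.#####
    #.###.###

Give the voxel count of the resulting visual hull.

remaining voxels: 135

initial block: 9^3 = 729
carve view 1 (along z, XY-mask fill 41/81): 369 voxels remain
carve view 2 (along x, YZ-mask fill 33/81): 157 voxels remain
carve view 3 (along y, XZ-mask fill 67/81): 135 voxels remain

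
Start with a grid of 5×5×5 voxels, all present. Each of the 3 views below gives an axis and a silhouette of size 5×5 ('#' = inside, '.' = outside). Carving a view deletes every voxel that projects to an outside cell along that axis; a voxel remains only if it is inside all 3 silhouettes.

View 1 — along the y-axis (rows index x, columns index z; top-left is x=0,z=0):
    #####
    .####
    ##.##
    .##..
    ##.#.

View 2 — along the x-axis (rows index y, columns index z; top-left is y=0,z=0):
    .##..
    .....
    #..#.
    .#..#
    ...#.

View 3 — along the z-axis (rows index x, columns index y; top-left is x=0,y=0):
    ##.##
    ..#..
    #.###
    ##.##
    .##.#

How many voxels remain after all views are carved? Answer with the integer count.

start: 5×5×5 = 125 voxels
[1] y-view keeps 18 columns → grid now 90
[2] x-view keeps 7 columns → grid now 27
[3] z-view keeps 16 columns → grid now 18

voxel count = 18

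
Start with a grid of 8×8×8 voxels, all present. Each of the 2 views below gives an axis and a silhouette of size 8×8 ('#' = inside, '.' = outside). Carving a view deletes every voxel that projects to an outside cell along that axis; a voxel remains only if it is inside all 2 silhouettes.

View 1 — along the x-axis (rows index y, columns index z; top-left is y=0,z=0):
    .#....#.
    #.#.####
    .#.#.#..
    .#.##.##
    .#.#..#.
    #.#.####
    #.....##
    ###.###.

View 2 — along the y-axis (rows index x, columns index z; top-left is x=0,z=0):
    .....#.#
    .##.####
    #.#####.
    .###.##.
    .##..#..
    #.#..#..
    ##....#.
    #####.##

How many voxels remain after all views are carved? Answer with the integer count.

voxel count = 151

initial block: 8^3 = 512
after view 1 [x-axis, 34 of 64 cells solid] → remaining = 272
after view 2 [y-axis, 35 of 64 cells solid] → remaining = 151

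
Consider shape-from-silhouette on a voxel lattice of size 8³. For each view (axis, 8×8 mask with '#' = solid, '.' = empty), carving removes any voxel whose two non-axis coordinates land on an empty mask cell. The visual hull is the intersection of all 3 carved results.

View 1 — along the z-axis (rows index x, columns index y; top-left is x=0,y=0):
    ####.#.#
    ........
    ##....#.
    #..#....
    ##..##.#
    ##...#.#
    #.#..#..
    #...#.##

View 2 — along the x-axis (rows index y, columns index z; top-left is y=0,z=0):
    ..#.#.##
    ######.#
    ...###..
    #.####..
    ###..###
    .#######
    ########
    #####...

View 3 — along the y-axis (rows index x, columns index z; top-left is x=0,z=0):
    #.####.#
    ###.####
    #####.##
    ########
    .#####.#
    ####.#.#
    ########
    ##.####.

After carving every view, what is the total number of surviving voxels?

122 voxels

before carving: 512 voxels (8×8×8)
after view 1 [z-axis, 27 of 64 cells solid] → remaining = 216
after view 2 [x-axis, 45 of 64 cells solid] → remaining = 148
after view 3 [y-axis, 54 of 64 cells solid] → remaining = 122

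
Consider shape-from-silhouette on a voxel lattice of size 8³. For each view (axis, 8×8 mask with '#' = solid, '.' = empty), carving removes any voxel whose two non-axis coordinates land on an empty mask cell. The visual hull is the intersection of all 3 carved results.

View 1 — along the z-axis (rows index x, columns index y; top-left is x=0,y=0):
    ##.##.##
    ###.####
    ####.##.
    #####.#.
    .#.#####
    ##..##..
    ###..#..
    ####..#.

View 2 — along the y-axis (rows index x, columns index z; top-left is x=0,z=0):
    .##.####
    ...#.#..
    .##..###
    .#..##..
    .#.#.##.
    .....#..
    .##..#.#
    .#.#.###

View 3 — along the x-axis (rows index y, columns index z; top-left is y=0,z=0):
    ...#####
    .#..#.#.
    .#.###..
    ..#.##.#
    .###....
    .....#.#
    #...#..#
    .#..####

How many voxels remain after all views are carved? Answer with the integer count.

|visual hull| = 81

full grid |V| = 512
carve view 1 (along z, XY-mask fill 44/64): 352 voxels remain
carve view 2 (along y, XZ-mask fill 30/64): 167 voxels remain
carve view 3 (along x, YZ-mask fill 29/64): 81 voxels remain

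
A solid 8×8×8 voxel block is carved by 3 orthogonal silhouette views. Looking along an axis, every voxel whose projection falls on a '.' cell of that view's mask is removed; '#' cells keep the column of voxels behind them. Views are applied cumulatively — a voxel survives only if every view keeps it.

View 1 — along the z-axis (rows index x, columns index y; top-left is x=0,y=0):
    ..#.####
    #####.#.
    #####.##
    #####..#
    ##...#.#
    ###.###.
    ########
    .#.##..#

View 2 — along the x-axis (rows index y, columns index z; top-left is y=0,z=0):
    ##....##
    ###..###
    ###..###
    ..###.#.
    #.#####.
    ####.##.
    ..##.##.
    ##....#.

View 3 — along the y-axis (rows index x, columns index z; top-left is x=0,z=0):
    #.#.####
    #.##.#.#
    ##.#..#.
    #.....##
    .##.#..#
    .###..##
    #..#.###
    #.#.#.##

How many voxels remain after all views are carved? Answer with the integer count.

full grid |V| = 512
after view 1 [z-axis, 46 of 64 cells solid] → remaining = 368
after view 2 [x-axis, 39 of 64 cells solid] → remaining = 226
after view 3 [y-axis, 37 of 64 cells solid] → remaining = 139

voxel count = 139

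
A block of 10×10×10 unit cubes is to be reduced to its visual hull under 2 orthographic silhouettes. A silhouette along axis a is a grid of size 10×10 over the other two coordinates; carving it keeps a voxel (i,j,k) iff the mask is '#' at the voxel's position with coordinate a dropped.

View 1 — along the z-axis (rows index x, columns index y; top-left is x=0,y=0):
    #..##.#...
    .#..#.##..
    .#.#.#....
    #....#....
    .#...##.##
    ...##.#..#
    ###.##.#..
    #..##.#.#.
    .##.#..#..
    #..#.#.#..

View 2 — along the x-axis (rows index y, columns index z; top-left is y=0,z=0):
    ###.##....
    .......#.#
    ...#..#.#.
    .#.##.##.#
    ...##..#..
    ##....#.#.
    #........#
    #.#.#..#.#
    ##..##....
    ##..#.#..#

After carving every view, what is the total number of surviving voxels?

|visual hull| = 157

initial block: 10^3 = 1000
step 1: project along z, AND mask (41/100) → |grid| = 410
step 2: project along x, AND mask (39/100) → |grid| = 157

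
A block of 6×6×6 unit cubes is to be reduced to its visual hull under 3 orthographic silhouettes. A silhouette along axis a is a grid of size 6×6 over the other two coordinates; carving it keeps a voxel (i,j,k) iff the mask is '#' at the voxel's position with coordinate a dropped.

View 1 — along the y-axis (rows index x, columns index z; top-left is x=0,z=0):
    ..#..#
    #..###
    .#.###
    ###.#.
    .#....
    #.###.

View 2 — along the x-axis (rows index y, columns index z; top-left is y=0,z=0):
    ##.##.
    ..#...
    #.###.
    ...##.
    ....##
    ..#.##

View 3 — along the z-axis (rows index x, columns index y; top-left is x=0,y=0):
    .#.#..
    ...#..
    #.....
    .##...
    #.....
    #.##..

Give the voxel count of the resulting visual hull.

remaining voxels: 20

before carving: 216 voxels (6×6×6)
carve view 1 (along y, XZ-mask fill 19/36): 114 voxels remain
carve view 2 (along x, YZ-mask fill 16/36): 53 voxels remain
carve view 3 (along z, XY-mask fill 10/36): 20 voxels remain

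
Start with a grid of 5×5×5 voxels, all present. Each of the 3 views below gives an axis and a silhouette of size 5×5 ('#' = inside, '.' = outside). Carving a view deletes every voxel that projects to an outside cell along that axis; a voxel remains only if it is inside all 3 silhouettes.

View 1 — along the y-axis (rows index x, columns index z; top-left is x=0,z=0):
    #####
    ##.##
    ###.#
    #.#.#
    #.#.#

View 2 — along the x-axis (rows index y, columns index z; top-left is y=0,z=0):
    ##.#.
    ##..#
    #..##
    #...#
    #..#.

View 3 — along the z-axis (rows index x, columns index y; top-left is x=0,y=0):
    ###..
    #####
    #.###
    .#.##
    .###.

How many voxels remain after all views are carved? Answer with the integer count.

voxel count = 40

full grid |V| = 125
  1. axis=1 (XZ plane), |mask|=19  ⇒  voxels=95
  2. axis=0 (YZ plane), |mask|=13  ⇒  voxels=52
  3. axis=2 (XY plane), |mask|=18  ⇒  voxels=40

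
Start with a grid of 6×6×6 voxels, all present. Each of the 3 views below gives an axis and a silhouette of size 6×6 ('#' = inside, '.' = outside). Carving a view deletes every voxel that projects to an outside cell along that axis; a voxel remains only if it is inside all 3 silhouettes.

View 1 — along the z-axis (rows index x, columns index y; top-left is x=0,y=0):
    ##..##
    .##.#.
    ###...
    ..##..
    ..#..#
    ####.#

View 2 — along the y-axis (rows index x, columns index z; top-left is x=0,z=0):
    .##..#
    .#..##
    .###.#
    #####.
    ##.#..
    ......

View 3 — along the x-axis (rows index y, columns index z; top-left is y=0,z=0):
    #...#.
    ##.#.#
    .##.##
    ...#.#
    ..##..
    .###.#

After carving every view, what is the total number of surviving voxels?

before carving: 216 voxels (6×6×6)
[1] z-view keeps 19 columns → grid now 114
[2] y-view keeps 18 columns → grid now 49
[3] x-view keeps 18 columns → grid now 24

24 voxels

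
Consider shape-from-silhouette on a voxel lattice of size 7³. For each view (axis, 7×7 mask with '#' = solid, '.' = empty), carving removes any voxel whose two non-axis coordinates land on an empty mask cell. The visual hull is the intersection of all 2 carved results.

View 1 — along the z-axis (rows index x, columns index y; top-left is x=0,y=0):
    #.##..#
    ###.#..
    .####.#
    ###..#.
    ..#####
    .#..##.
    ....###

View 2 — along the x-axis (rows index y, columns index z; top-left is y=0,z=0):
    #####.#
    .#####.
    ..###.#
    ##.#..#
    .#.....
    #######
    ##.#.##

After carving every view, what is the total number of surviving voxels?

voxel count = 123

before carving: 343 voxels (7×7×7)
after view 1 [z-axis, 28 of 49 cells solid] → remaining = 196
after view 2 [x-axis, 32 of 49 cells solid] → remaining = 123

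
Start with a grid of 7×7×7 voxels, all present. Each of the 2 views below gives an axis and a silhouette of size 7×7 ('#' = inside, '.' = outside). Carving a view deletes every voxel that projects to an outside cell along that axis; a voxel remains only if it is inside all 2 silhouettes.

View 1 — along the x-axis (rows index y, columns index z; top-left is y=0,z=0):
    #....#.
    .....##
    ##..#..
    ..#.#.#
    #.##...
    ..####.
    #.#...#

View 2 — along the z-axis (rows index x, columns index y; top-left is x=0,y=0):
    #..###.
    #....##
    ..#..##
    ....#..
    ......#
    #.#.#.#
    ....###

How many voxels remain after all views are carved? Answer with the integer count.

before carving: 343 voxels (7×7×7)
  1. axis=0 (YZ plane), |mask|=20  ⇒  voxels=140
  2. axis=2 (XY plane), |mask|=19  ⇒  voxels=58

|visual hull| = 58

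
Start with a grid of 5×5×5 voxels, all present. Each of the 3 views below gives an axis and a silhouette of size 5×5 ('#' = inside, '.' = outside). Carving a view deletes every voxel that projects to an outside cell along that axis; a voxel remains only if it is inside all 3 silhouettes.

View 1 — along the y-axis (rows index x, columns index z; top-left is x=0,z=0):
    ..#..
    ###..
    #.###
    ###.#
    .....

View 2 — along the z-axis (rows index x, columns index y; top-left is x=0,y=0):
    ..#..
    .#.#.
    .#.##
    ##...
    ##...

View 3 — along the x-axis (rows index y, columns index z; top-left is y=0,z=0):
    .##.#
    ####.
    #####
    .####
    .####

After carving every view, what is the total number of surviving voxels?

before carving: 125 voxels (5×5×5)
[1] y-view keeps 12 columns → grid now 60
[2] z-view keeps 10 columns → grid now 27
[3] x-view keeps 20 columns → grid now 21

21 voxels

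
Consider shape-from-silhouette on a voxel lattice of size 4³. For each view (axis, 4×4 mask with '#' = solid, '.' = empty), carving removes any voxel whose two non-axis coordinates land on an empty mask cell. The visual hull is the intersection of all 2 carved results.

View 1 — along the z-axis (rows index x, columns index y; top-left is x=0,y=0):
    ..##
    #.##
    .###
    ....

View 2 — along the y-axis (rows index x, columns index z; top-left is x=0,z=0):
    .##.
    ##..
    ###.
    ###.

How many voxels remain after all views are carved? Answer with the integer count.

|visual hull| = 19

before carving: 64 voxels (4×4×4)
after view 1 [z-axis, 8 of 16 cells solid] → remaining = 32
after view 2 [y-axis, 10 of 16 cells solid] → remaining = 19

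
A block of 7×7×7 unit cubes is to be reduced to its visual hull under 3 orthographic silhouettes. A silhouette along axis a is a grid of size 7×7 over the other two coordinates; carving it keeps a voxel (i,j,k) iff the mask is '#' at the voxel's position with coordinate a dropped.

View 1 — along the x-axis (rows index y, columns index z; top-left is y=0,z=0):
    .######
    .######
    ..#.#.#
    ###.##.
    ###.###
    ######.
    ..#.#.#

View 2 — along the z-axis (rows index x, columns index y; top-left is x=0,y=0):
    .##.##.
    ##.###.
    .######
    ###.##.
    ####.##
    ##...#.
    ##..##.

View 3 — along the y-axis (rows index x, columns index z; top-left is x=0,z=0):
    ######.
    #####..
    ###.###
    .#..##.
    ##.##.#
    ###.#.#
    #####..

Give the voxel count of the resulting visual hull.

start: 7×7×7 = 343 voxels
[1] x-view keeps 35 columns → grid now 245
[2] z-view keeps 33 columns → grid now 177
[3] y-view keeps 35 columns → grid now 127

voxel count = 127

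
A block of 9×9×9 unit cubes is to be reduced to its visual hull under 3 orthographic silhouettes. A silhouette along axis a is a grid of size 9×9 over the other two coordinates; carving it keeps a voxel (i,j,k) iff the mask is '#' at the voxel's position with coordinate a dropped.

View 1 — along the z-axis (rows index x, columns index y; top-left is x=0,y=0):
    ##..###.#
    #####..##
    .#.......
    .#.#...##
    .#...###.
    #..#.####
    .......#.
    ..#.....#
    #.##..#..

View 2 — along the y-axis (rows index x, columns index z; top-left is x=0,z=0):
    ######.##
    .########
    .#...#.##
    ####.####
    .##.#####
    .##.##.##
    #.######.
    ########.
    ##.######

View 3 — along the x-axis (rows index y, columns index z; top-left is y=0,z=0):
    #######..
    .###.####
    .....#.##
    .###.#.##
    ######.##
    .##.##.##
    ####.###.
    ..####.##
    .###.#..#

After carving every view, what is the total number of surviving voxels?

full grid |V| = 729
step 1: project along z, AND mask (35/81) → |grid| = 315
step 2: project along y, AND mask (64/81) → |grid| = 259
step 3: project along x, AND mask (55/81) → |grid| = 185

185 voxels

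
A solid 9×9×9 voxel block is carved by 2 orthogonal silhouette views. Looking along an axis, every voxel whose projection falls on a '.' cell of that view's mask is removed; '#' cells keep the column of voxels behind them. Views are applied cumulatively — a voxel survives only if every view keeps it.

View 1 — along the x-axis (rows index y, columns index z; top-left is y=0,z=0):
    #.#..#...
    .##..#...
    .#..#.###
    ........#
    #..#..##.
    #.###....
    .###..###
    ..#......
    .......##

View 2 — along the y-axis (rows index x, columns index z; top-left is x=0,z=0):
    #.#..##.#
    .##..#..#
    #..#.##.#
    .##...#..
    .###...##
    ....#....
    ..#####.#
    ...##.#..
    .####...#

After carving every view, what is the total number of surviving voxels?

|visual hull| = 122

before carving: 729 voxels (9×9×9)
carve view 1 (along x, YZ-mask fill 29/81): 261 voxels remain
carve view 2 (along y, XZ-mask fill 37/81): 122 voxels remain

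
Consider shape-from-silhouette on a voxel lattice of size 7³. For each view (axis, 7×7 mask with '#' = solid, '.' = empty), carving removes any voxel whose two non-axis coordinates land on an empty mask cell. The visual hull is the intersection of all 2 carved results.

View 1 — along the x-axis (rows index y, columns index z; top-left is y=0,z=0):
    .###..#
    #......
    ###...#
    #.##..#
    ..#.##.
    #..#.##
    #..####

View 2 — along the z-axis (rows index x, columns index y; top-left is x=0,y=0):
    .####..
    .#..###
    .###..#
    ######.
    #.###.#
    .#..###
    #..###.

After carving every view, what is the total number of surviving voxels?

voxel count = 107

start: 7×7×7 = 343 voxels
step 1: project along x, AND mask (25/49) → |grid| = 175
step 2: project along z, AND mask (31/49) → |grid| = 107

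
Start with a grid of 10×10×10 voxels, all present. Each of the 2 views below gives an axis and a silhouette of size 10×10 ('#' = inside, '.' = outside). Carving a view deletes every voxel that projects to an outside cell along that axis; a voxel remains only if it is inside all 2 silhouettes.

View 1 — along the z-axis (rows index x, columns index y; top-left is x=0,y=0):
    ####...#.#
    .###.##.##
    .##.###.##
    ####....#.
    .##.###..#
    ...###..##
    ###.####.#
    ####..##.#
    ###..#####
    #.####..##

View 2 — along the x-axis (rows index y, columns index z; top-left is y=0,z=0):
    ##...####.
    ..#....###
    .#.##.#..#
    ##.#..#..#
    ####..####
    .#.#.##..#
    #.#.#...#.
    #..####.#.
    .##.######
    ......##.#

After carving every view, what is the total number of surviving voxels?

remaining voxels: 341

before carving: 1000 voxels (10×10×10)
  1. axis=2 (XY plane), |mask|=66  ⇒  voxels=660
  2. axis=0 (YZ plane), |mask|=54  ⇒  voxels=341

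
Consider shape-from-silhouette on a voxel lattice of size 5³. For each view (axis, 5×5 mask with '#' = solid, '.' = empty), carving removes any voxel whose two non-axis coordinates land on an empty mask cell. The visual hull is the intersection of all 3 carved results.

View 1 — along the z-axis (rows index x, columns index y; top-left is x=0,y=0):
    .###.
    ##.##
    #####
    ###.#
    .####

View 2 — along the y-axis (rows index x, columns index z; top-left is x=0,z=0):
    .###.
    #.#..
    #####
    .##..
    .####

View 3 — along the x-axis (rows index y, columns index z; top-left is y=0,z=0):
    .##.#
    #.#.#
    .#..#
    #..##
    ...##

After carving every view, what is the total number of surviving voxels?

|visual hull| = 32

start: 5×5×5 = 125 voxels
carve view 1 (along z, XY-mask fill 20/25): 100 voxels remain
carve view 2 (along y, XZ-mask fill 16/25): 66 voxels remain
carve view 3 (along x, YZ-mask fill 13/25): 32 voxels remain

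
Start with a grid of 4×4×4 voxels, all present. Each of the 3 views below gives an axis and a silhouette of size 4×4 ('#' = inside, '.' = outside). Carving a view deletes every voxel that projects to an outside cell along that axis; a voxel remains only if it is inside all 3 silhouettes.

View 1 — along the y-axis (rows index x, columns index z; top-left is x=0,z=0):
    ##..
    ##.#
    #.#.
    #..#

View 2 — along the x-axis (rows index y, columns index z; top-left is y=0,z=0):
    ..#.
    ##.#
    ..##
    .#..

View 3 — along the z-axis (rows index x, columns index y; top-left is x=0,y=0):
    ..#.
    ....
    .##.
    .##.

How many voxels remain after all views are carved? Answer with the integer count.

start: 4×4×4 = 64 voxels
step 1: project along y, AND mask (9/16) → |grid| = 36
step 2: project along x, AND mask (7/16) → |grid| = 14
step 3: project along z, AND mask (5/16) → |grid| = 5

|visual hull| = 5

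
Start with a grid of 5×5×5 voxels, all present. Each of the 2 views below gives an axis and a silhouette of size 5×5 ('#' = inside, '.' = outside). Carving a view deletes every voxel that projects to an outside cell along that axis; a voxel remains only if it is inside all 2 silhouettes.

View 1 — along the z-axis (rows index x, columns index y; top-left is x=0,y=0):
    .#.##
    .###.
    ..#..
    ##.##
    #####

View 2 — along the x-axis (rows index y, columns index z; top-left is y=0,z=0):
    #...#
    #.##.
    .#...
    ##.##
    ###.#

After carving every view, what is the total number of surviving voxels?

remaining voxels: 47

start: 5×5×5 = 125 voxels
after view 1 [z-axis, 16 of 25 cells solid] → remaining = 80
after view 2 [x-axis, 14 of 25 cells solid] → remaining = 47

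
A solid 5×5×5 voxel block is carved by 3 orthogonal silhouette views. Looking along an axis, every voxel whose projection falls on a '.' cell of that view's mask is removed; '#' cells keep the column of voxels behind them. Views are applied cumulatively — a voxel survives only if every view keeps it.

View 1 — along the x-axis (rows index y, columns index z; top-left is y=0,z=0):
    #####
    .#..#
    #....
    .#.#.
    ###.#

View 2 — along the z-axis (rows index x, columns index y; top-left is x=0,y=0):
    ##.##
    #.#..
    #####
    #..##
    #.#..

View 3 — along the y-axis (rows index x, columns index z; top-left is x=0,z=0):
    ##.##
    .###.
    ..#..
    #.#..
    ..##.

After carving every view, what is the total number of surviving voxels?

voxel count = 22

initial block: 5^3 = 125
  1. axis=0 (YZ plane), |mask|=14  ⇒  voxels=70
  2. axis=2 (XY plane), |mask|=16  ⇒  voxels=50
  3. axis=1 (XZ plane), |mask|=12  ⇒  voxels=22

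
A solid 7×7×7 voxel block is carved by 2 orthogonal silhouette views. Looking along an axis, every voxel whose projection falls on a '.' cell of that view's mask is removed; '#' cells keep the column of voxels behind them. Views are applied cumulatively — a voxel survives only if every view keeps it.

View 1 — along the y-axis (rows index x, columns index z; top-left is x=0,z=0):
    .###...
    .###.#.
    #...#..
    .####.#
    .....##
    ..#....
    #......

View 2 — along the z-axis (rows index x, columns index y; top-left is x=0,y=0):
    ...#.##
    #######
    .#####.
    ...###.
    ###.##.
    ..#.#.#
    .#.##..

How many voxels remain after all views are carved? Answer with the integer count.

78 voxels

before carving: 343 voxels (7×7×7)
[1] y-view keeps 18 columns → grid now 126
[2] z-view keeps 29 columns → grid now 78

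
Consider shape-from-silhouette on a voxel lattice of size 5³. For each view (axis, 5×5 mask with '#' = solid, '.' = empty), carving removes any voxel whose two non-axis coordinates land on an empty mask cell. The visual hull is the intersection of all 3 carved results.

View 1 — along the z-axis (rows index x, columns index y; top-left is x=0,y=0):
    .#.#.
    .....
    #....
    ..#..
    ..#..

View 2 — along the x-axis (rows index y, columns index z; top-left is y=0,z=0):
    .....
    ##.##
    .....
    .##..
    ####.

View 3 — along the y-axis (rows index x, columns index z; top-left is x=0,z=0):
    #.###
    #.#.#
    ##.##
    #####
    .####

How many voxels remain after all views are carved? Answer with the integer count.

4 voxels

before carving: 125 voxels (5×5×5)
V1 z: intersect with XY mask (5 set) -- 25 left
V2 x: intersect with YZ mask (10 set) -- 6 left
V3 y: intersect with XZ mask (20 set) -- 4 left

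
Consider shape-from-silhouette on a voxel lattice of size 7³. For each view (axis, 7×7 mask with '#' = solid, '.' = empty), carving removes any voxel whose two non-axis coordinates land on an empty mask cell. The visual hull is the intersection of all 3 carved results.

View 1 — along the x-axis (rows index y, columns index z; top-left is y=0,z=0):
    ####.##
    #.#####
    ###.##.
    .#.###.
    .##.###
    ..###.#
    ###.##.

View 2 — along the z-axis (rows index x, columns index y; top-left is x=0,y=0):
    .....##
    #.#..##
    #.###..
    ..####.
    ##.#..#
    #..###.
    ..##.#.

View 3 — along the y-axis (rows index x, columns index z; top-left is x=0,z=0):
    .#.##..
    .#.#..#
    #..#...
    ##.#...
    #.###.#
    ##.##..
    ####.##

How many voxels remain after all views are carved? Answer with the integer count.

remaining voxels: 55

full grid |V| = 343
step 1: project along x, AND mask (35/49) → |grid| = 245
step 2: project along z, AND mask (25/49) → |grid| = 120
step 3: project along y, AND mask (26/49) → |grid| = 55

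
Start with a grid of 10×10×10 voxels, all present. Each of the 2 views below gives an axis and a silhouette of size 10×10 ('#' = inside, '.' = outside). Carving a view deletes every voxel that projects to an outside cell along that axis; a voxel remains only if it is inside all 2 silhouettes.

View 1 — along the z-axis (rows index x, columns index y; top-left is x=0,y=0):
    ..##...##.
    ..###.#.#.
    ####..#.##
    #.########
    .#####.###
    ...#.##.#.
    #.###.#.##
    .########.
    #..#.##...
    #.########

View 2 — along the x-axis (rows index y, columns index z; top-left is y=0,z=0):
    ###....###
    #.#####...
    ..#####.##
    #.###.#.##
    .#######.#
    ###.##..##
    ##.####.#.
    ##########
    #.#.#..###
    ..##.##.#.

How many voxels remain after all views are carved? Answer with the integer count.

|visual hull| = 449

initial block: 10^3 = 1000
step 1: project along z, AND mask (65/100) → |grid| = 650
step 2: project along x, AND mask (69/100) → |grid| = 449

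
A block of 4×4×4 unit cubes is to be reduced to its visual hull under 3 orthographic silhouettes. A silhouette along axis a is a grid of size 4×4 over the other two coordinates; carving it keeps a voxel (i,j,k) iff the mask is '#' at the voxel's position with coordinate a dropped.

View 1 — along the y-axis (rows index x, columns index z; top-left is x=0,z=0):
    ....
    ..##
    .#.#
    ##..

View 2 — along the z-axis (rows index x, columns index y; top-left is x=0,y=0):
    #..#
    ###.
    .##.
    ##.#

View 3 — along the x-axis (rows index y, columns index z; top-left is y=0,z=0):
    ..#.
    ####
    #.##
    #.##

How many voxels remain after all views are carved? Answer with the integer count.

11 voxels

before carving: 64 voxels (4×4×4)
V1 y: intersect with XZ mask (6 set) -- 24 left
V2 z: intersect with XY mask (10 set) -- 16 left
V3 x: intersect with YZ mask (11 set) -- 11 left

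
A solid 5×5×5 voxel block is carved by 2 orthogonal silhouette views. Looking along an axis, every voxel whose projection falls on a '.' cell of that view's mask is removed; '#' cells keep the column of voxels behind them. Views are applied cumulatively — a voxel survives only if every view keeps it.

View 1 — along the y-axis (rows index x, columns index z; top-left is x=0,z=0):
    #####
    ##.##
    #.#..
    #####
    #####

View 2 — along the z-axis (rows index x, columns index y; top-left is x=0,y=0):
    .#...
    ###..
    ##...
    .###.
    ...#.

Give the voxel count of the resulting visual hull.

full grid |V| = 125
carve view 1 (along y, XZ-mask fill 21/25): 105 voxels remain
carve view 2 (along z, XY-mask fill 10/25): 41 voxels remain

remaining voxels: 41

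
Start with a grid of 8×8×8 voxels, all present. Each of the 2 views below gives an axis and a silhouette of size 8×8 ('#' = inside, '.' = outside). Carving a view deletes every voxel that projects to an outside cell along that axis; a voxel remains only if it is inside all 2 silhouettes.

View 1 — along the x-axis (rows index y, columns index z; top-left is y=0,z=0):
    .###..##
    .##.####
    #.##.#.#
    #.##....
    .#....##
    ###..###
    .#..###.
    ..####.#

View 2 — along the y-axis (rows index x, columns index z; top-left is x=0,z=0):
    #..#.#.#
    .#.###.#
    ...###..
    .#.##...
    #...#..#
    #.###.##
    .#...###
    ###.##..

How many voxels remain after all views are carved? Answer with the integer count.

start: 8×8×8 = 512 voxels
[1] x-view keeps 37 columns → grid now 296
[2] y-view keeps 33 columns → grid now 147

147 voxels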